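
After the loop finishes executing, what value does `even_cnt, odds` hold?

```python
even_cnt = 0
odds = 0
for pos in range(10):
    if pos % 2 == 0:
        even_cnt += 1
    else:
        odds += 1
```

Let's trace through this code step by step.

Initialize: even_cnt = 0
Initialize: odds = 0
Entering loop: for pos in range(10):
After iteration 1: pos = 0, even_cnt = 1, odds = 0
After iteration 2: pos = 1, even_cnt = 1, odds = 1
After iteration 3: pos = 2, even_cnt = 2, odds = 1
After iteration 4: pos = 3, even_cnt = 2, odds = 2
After iteration 5: pos = 4, even_cnt = 3, odds = 2
After iteration 6: pos = 5, even_cnt = 3, odds = 3
After iteration 7: pos = 6, even_cnt = 4, odds = 3
After iteration 8: pos = 7, even_cnt = 4, odds = 4
After iteration 9: pos = 8, even_cnt = 5, odds = 4
After iteration 10: pos = 9, even_cnt = 5, odds = 5
Loop ends.

Final answer: 5, 5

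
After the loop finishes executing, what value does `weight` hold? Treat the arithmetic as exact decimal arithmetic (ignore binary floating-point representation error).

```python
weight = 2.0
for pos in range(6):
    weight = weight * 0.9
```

Let's trace through this code step by step.

Initialize: weight = 2.0
Entering loop: for pos in range(6):
After iteration 1: pos = 0, weight = 1.8
After iteration 2: pos = 1, weight = 1.62
After iteration 3: pos = 2, weight = 1.458
After iteration 4: pos = 3, weight = 1.3122
After iteration 5: pos = 4, weight = 1.18098
After iteration 6: pos = 5, weight = 1.062882
Loop ends.

Final answer: 1.062882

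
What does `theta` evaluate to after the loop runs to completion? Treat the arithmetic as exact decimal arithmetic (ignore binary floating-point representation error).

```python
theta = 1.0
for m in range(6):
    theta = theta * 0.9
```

Let's trace through this code step by step.

Initialize: theta = 1.0
Entering loop: for m in range(6):
After iteration 1: m = 0, theta = 0.9
After iteration 2: m = 1, theta = 0.81
After iteration 3: m = 2, theta = 0.729
After iteration 4: m = 3, theta = 0.6561
After iteration 5: m = 4, theta = 0.59049
After iteration 6: m = 5, theta = 0.531441
Loop ends.

Final answer: 0.531441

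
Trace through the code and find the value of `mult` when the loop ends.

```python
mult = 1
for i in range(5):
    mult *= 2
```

Let's trace through this code step by step.

Initialize: mult = 1
Entering loop: for i in range(5):
After iteration 1: i = 0, mult = 2
After iteration 2: i = 1, mult = 4
After iteration 3: i = 2, mult = 8
After iteration 4: i = 3, mult = 16
After iteration 5: i = 4, mult = 32
Loop ends.

Final answer: 32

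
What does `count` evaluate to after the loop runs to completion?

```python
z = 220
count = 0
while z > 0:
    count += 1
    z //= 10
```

Let's trace through this code step by step.

Initialize: z = 220
Initialize: count = 0
Entering loop: while z > 0:
After iteration 1: z = 22, count = 1
After iteration 2: z = 2, count = 2
After iteration 3: z = 0, count = 3
Loop ends.

Final answer: 3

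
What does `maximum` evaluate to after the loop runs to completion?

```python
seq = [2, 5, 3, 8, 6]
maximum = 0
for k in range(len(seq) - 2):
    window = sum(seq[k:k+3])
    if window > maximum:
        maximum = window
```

Let's trace through this code step by step.

Initialize: seq = [2, 5, 3, 8, 6]
Initialize: maximum = 0
Entering loop: for k in range(len(seq) - 2):
After iteration 1: k = 0, maximum = 10, window = 10
After iteration 2: k = 1, maximum = 16, window = 16
After iteration 3: k = 2, maximum = 17, window = 17
Loop ends.

Final answer: 17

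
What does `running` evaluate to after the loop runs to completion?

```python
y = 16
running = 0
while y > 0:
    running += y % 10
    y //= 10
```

Let's trace through this code step by step.

Initialize: y = 16
Initialize: running = 0
Entering loop: while y > 0:
After iteration 1: y = 1, running = 6
After iteration 2: y = 0, running = 7
Loop ends.

Final answer: 7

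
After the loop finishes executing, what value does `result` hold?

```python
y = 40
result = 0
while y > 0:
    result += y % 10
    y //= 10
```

Let's trace through this code step by step.

Initialize: y = 40
Initialize: result = 0
Entering loop: while y > 0:
After iteration 1: y = 4, result = 0
After iteration 2: y = 0, result = 4
Loop ends.

Final answer: 4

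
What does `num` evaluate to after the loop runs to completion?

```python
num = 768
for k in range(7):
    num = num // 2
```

Let's trace through this code step by step.

Initialize: num = 768
Entering loop: for k in range(7):
After iteration 1: k = 0, num = 384
After iteration 2: k = 1, num = 192
After iteration 3: k = 2, num = 96
After iteration 4: k = 3, num = 48
After iteration 5: k = 4, num = 24
After iteration 6: k = 5, num = 12
After iteration 7: k = 6, num = 6
Loop ends.

Final answer: 6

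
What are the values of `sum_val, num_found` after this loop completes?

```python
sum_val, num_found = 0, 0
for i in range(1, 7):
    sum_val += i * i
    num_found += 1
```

Let's trace through this code step by step.

Initialize: sum_val = 0
Initialize: num_found = 0
Entering loop: for i in range(1, 7):
After iteration 1: i = 1, sum_val = 1, num_found = 1
After iteration 2: i = 2, sum_val = 5, num_found = 2
After iteration 3: i = 3, sum_val = 14, num_found = 3
After iteration 4: i = 4, sum_val = 30, num_found = 4
After iteration 5: i = 5, sum_val = 55, num_found = 5
After iteration 6: i = 6, sum_val = 91, num_found = 6
Loop ends.

Final answer: 91, 6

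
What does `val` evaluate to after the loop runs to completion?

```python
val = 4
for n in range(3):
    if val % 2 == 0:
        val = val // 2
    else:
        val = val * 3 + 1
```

Let's trace through this code step by step.

Initialize: val = 4
Entering loop: for n in range(3):
After iteration 1: n = 0, val = 2
After iteration 2: n = 1, val = 1
After iteration 3: n = 2, val = 4
Loop ends.

Final answer: 4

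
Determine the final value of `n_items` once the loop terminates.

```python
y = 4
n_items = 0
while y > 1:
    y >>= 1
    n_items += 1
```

Let's trace through this code step by step.

Initialize: y = 4
Initialize: n_items = 0
Entering loop: while y > 1:
After iteration 1: y = 2, n_items = 1
After iteration 2: y = 1, n_items = 2
Loop ends.

Final answer: 2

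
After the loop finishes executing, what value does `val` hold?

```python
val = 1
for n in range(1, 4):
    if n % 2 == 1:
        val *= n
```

Let's trace through this code step by step.

Initialize: val = 1
Entering loop: for n in range(1, 4):
After iteration 1: n = 1, val = 1
After iteration 2: n = 2, val = 1
After iteration 3: n = 3, val = 3
Loop ends.

Final answer: 3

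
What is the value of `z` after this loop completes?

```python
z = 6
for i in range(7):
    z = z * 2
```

Let's trace through this code step by step.

Initialize: z = 6
Entering loop: for i in range(7):
After iteration 1: i = 0, z = 12
After iteration 2: i = 1, z = 24
After iteration 3: i = 2, z = 48
After iteration 4: i = 3, z = 96
After iteration 5: i = 4, z = 192
After iteration 6: i = 5, z = 384
After iteration 7: i = 6, z = 768
Loop ends.

Final answer: 768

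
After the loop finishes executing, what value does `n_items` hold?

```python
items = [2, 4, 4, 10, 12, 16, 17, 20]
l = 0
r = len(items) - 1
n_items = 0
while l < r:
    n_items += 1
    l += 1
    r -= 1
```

Let's trace through this code step by step.

Initialize: items = [2, 4, 4, 10, 12, 16, 17, 20]
Initialize: l = 0
Initialize: r = 7
Initialize: n_items = 0
Entering loop: while l < r:
After iteration 1: l = 1, r = 6, n_items = 1
After iteration 2: l = 2, r = 5, n_items = 2
After iteration 3: l = 3, r = 4, n_items = 3
After iteration 4: l = 4, r = 3, n_items = 4
Loop ends.

Final answer: 4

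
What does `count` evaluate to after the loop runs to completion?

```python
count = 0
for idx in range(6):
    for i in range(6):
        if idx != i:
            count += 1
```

Let's trace through this code step by step.

Initialize: count = 0
Entering loop: for idx in range(6):
After iteration 1: idx = 0, count = 5
After iteration 2: idx = 1, count = 10
After iteration 3: idx = 2, count = 15
After iteration 4: idx = 3, count = 20
After iteration 5: idx = 4, count = 25
After iteration 6: idx = 5, count = 30
Loop ends.

Final answer: 30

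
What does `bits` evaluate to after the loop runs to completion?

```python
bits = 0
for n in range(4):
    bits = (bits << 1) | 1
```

Let's trace through this code step by step.

Initialize: bits = 0
Entering loop: for n in range(4):
After iteration 1: n = 0, bits = 1
After iteration 2: n = 1, bits = 3
After iteration 3: n = 2, bits = 7
After iteration 4: n = 3, bits = 15
Loop ends.

Final answer: 15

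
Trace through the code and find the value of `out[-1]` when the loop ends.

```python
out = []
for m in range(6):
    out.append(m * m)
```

Let's trace through this code step by step.

Initialize: out = []
Entering loop: for m in range(6):
After iteration 1: m = 0, out = [0]
After iteration 2: m = 1, out = [0, 1]
After iteration 3: m = 2, out = [0, 1, 4]
After iteration 4: m = 3, out = [0, 1, 4, 9]
After iteration 5: m = 4, out = [0, 1, 4, 9, 16]
After iteration 6: m = 5, out = [0, 1, 4, 9, 16, 25]
Loop ends.
out[-1] = 25

Final answer: 25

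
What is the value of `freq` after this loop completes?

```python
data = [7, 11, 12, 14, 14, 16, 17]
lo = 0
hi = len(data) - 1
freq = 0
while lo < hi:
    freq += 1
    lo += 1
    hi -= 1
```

Let's trace through this code step by step.

Initialize: data = [7, 11, 12, 14, 14, 16, 17]
Initialize: lo = 0
Initialize: hi = 6
Initialize: freq = 0
Entering loop: while lo < hi:
After iteration 1: lo = 1, hi = 5, freq = 1
After iteration 2: lo = 2, hi = 4, freq = 2
After iteration 3: lo = 3, hi = 3, freq = 3
Loop ends.

Final answer: 3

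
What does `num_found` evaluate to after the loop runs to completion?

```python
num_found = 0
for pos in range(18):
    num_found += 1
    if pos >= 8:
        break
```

Let's trace through this code step by step.

Initialize: num_found = 0
Entering loop: for pos in range(18):
After iteration 1: pos = 0, num_found = 1
After iteration 2: pos = 1, num_found = 2
After iteration 3: pos = 2, num_found = 3
After iteration 4: pos = 3, num_found = 4
After iteration 5: pos = 4, num_found = 5
After iteration 6: pos = 5, num_found = 6
After iteration 7: pos = 6, num_found = 7
After iteration 8: pos = 7, num_found = 8
After iteration 9: pos = 8, num_found = 9
Loop ends.

Final answer: 9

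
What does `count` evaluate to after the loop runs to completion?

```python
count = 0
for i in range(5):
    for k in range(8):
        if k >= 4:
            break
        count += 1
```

Let's trace through this code step by step.

Initialize: count = 0
Entering loop: for i in range(5):
After iteration 1: i = 0, count = 4
After iteration 2: i = 1, count = 8
After iteration 3: i = 2, count = 12
After iteration 4: i = 3, count = 16
After iteration 5: i = 4, count = 20
Loop ends.

Final answer: 20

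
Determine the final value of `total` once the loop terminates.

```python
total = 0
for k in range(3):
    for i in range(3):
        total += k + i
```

Let's trace through this code step by step.

Initialize: total = 0
Entering loop: for k in range(3):
After iteration 1: k = 0, total = 3
After iteration 2: k = 1, total = 9
After iteration 3: k = 2, total = 18
Loop ends.

Final answer: 18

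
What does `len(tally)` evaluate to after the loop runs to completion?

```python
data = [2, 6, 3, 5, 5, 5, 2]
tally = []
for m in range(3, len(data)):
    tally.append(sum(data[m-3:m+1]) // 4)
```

Let's trace through this code step by step.

Initialize: data = [2, 6, 3, 5, 5, 5, 2]
Initialize: tally = []
Entering loop: for m in range(3, len(data)):
After iteration 1: m = 3, tally = [4]
After iteration 2: m = 4, tally = [4, 4]
After iteration 3: m = 5, tally = [4, 4, 4]
After iteration 4: m = 6, tally = [4, 4, 4, 4]
Loop ends.
len(tally) = 4

Final answer: 4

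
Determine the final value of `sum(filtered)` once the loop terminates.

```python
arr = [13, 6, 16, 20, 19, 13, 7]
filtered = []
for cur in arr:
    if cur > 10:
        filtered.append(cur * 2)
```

Let's trace through this code step by step.

Initialize: arr = [13, 6, 16, 20, 19, 13, 7]
Initialize: filtered = []
Entering loop: for cur in arr:
After iteration 1: cur = 13, filtered = [26]
After iteration 2: cur = 6, filtered = [26]
After iteration 3: cur = 16, filtered = [26, 32]
After iteration 4: cur = 20, filtered = [26, 32, 40]
After iteration 5: cur = 19, filtered = [26, 32, 40, 38]
After iteration 6: cur = 13, filtered = [26, 32, 40, 38, 26]
After iteration 7: cur = 7, filtered = [26, 32, 40, 38, 26]
Loop ends.
sum(filtered) = 162

Final answer: 162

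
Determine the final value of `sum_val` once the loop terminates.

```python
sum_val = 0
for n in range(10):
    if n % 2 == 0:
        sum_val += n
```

Let's trace through this code step by step.

Initialize: sum_val = 0
Entering loop: for n in range(10):
After iteration 1: n = 0, sum_val = 0
After iteration 2: n = 1, sum_val = 0
After iteration 3: n = 2, sum_val = 2
After iteration 4: n = 3, sum_val = 2
After iteration 5: n = 4, sum_val = 6
After iteration 6: n = 5, sum_val = 6
After iteration 7: n = 6, sum_val = 12
After iteration 8: n = 7, sum_val = 12
After iteration 9: n = 8, sum_val = 20
After iteration 10: n = 9, sum_val = 20
Loop ends.

Final answer: 20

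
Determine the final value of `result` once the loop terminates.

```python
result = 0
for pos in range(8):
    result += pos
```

Let's trace through this code step by step.

Initialize: result = 0
Entering loop: for pos in range(8):
After iteration 1: pos = 0, result = 0
After iteration 2: pos = 1, result = 1
After iteration 3: pos = 2, result = 3
After iteration 4: pos = 3, result = 6
After iteration 5: pos = 4, result = 10
After iteration 6: pos = 5, result = 15
After iteration 7: pos = 6, result = 21
After iteration 8: pos = 7, result = 28
Loop ends.

Final answer: 28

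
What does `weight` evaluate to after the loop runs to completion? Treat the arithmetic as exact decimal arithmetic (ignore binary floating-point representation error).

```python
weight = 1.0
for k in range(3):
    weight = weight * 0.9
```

Let's trace through this code step by step.

Initialize: weight = 1.0
Entering loop: for k in range(3):
After iteration 1: k = 0, weight = 0.9
After iteration 2: k = 1, weight = 0.81
After iteration 3: k = 2, weight = 0.729
Loop ends.

Final answer: 0.729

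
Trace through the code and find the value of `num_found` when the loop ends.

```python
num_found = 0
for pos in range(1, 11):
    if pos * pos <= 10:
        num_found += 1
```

Let's trace through this code step by step.

Initialize: num_found = 0
Entering loop: for pos in range(1, 11):
After iteration 1: pos = 1, num_found = 1
After iteration 2: pos = 2, num_found = 2
After iteration 3: pos = 3, num_found = 3
After iteration 4: pos = 4, num_found = 3
After iteration 5: pos = 5, num_found = 3
After iteration 6: pos = 6, num_found = 3
After iteration 7: pos = 7, num_found = 3
After iteration 8: pos = 8, num_found = 3
After iteration 9: pos = 9, num_found = 3
After iteration 10: pos = 10, num_found = 3
Loop ends.

Final answer: 3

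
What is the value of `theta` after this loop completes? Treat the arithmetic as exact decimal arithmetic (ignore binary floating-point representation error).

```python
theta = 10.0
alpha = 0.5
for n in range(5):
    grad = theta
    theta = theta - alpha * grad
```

Let's trace through this code step by step.

Initialize: theta = 10.0
Initialize: alpha = 0.5
Entering loop: for n in range(5):
After iteration 1: n = 0, theta = 5.0, grad = 10.0
After iteration 2: n = 1, theta = 2.5, grad = 5.0
After iteration 3: n = 2, theta = 1.25, grad = 2.5
After iteration 4: n = 3, theta = 0.625, grad = 1.25
After iteration 5: n = 4, theta = 0.3125, grad = 0.625
Loop ends.

Final answer: 0.3125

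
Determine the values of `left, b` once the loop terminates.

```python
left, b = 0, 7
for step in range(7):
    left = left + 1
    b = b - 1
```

Let's trace through this code step by step.

Initialize: left = 0
Initialize: b = 7
Entering loop: for step in range(7):
After iteration 1: step = 0, left = 1, b = 6
After iteration 2: step = 1, left = 2, b = 5
After iteration 3: step = 2, left = 3, b = 4
After iteration 4: step = 3, left = 4, b = 3
After iteration 5: step = 4, left = 5, b = 2
After iteration 6: step = 5, left = 6, b = 1
After iteration 7: step = 6, left = 7, b = 0
Loop ends.

Final answer: 7, 0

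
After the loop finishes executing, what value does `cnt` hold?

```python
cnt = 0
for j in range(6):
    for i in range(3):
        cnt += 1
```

Let's trace through this code step by step.

Initialize: cnt = 0
Entering loop: for j in range(6):
After iteration 1: j = 0, cnt = 3
After iteration 2: j = 1, cnt = 6
After iteration 3: j = 2, cnt = 9
After iteration 4: j = 3, cnt = 12
After iteration 5: j = 4, cnt = 15
After iteration 6: j = 5, cnt = 18
Loop ends.

Final answer: 18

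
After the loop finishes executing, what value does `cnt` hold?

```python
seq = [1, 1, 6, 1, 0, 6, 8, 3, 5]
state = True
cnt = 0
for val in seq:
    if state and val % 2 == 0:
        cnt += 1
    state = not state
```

Let's trace through this code step by step.

Initialize: seq = [1, 1, 6, 1, 0, 6, 8, 3, 5]
Initialize: state = True
Initialize: cnt = 0
Entering loop: for val in seq:
After iteration 1: val = 1, state = False, cnt = 0
After iteration 2: val = 1, state = True, cnt = 0
After iteration 3: val = 6, state = False, cnt = 1
After iteration 4: val = 1, state = True, cnt = 1
After iteration 5: val = 0, state = False, cnt = 2
After iteration 6: val = 6, state = True, cnt = 2
After iteration 7: val = 8, state = False, cnt = 3
After iteration 8: val = 3, state = True, cnt = 3
After iteration 9: val = 5, state = False, cnt = 3
Loop ends.

Final answer: 3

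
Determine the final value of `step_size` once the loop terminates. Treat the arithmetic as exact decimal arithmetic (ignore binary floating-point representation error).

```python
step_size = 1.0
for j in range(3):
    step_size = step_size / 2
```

Let's trace through this code step by step.

Initialize: step_size = 1.0
Entering loop: for j in range(3):
After iteration 1: j = 0, step_size = 0.5
After iteration 2: j = 1, step_size = 0.25
After iteration 3: j = 2, step_size = 0.125
Loop ends.

Final answer: 0.125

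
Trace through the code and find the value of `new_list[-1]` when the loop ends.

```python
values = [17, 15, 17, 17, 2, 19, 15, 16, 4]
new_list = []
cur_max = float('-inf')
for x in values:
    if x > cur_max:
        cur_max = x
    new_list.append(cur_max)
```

Let's trace through this code step by step.

Initialize: values = [17, 15, 17, 17, 2, 19, 15, 16, 4]
Initialize: new_list = []
Initialize: cur_max = -inf
Entering loop: for x in values:
After iteration 1: x = 17, new_list = [17], cur_max = 17
After iteration 2: x = 15, new_list = [17, 17], cur_max = 17
After iteration 3: x = 17, new_list = [17, 17, 17], cur_max = 17
After iteration 4: x = 17, new_list = [17, 17, 17, 17], cur_max = 17
After iteration 5: x = 2, new_list = [17, 17, 17, 17, 17], cur_max = 17
After iteration 6: x = 19, new_list = [17, 17, 17, 17, 17, 19], cur_max = 19
After iteration 7: x = 15, new_list = [17, 17, 17, 17, 17, 19, 19], cur_max = 19
After iteration 8: x = 16, new_list = [17, 17, 17, 17, 17, 19, 19, 19], cur_max = 19
After iteration 9: x = 4, new_list = [17, 17, 17, 17, 17, 19, 19, 19, 19], cur_max = 19
Loop ends.
new_list[-1] = 19

Final answer: 19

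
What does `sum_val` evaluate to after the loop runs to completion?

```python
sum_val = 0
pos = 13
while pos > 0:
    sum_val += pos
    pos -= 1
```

Let's trace through this code step by step.

Initialize: sum_val = 0
Initialize: pos = 13
Entering loop: while pos > 0:
After iteration 1: sum_val = 13, pos = 12
After iteration 2: sum_val = 25, pos = 11
After iteration 3: sum_val = 36, pos = 10
After iteration 4: sum_val = 46, pos = 9
After iteration 5: sum_val = 55, pos = 8
After iteration 6: sum_val = 63, pos = 7
After iteration 7: sum_val = 70, pos = 6
After iteration 8: sum_val = 76, pos = 5
After iteration 9: sum_val = 81, pos = 4
After iteration 10: sum_val = 85, pos = 3
After iteration 11: sum_val = 88, pos = 2
After iteration 12: sum_val = 90, pos = 1
After iteration 13: sum_val = 91, pos = 0
Loop ends.

Final answer: 91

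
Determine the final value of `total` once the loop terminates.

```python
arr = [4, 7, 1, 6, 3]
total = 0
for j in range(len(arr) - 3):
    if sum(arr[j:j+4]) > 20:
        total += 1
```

Let's trace through this code step by step.

Initialize: arr = [4, 7, 1, 6, 3]
Initialize: total = 0
Entering loop: for j in range(len(arr) - 3):
After iteration 1: j = 0, total = 0
After iteration 2: j = 1, total = 0
Loop ends.

Final answer: 0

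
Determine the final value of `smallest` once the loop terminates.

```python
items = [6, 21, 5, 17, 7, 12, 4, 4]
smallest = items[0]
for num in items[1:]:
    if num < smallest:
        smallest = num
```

Let's trace through this code step by step.

Initialize: items = [6, 21, 5, 17, 7, 12, 4, 4]
Initialize: smallest = 6
Entering loop: for num in items[1:]:
After iteration 1: num = 21, smallest = 6
After iteration 2: num = 5, smallest = 5
After iteration 3: num = 17, smallest = 5
After iteration 4: num = 7, smallest = 5
After iteration 5: num = 12, smallest = 5
After iteration 6: num = 4, smallest = 4
After iteration 7: num = 4, smallest = 4
Loop ends.

Final answer: 4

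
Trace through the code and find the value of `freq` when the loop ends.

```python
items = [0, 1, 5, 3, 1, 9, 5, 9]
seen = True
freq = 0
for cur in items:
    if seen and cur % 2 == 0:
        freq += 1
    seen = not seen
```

Let's trace through this code step by step.

Initialize: items = [0, 1, 5, 3, 1, 9, 5, 9]
Initialize: seen = True
Initialize: freq = 0
Entering loop: for cur in items:
After iteration 1: cur = 0, seen = False, freq = 1
After iteration 2: cur = 1, seen = True, freq = 1
After iteration 3: cur = 5, seen = False, freq = 1
After iteration 4: cur = 3, seen = True, freq = 1
After iteration 5: cur = 1, seen = False, freq = 1
After iteration 6: cur = 9, seen = True, freq = 1
After iteration 7: cur = 5, seen = False, freq = 1
After iteration 8: cur = 9, seen = True, freq = 1
Loop ends.

Final answer: 1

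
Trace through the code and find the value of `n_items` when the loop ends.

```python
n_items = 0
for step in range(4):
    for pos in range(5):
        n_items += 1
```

Let's trace through this code step by step.

Initialize: n_items = 0
Entering loop: for step in range(4):
After iteration 1: step = 0, n_items = 5
After iteration 2: step = 1, n_items = 10
After iteration 3: step = 2, n_items = 15
After iteration 4: step = 3, n_items = 20
Loop ends.

Final answer: 20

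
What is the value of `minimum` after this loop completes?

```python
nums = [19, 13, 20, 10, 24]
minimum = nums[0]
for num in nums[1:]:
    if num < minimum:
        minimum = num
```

Let's trace through this code step by step.

Initialize: nums = [19, 13, 20, 10, 24]
Initialize: minimum = 19
Entering loop: for num in nums[1:]:
After iteration 1: num = 13, minimum = 13
After iteration 2: num = 20, minimum = 13
After iteration 3: num = 10, minimum = 10
After iteration 4: num = 24, minimum = 10
Loop ends.

Final answer: 10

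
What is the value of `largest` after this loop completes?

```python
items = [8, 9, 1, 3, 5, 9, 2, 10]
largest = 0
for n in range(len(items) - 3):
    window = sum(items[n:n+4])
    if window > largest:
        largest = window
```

Let's trace through this code step by step.

Initialize: items = [8, 9, 1, 3, 5, 9, 2, 10]
Initialize: largest = 0
Entering loop: for n in range(len(items) - 3):
After iteration 1: n = 0, largest = 21, window = 21
After iteration 2: n = 1, largest = 21, window = 18
After iteration 3: n = 2, largest = 21, window = 18
After iteration 4: n = 3, largest = 21, window = 19
After iteration 5: n = 4, largest = 26, window = 26
Loop ends.

Final answer: 26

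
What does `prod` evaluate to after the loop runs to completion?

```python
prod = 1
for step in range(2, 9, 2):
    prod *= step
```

Let's trace through this code step by step.

Initialize: prod = 1
Entering loop: for step in range(2, 9, 2):
After iteration 1: step = 2, prod = 2
After iteration 2: step = 4, prod = 8
After iteration 3: step = 6, prod = 48
After iteration 4: step = 8, prod = 384
Loop ends.

Final answer: 384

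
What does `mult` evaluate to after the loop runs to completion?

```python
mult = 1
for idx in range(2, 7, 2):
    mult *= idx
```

Let's trace through this code step by step.

Initialize: mult = 1
Entering loop: for idx in range(2, 7, 2):
After iteration 1: idx = 2, mult = 2
After iteration 2: idx = 4, mult = 8
After iteration 3: idx = 6, mult = 48
Loop ends.

Final answer: 48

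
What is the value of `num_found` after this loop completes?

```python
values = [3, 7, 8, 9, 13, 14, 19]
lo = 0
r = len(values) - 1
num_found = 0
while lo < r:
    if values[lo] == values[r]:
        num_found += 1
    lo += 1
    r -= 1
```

Let's trace through this code step by step.

Initialize: values = [3, 7, 8, 9, 13, 14, 19]
Initialize: lo = 0
Initialize: r = 6
Initialize: num_found = 0
Entering loop: while lo < r:
After iteration 1: lo = 1, r = 5, num_found = 0
After iteration 2: lo = 2, r = 4, num_found = 0
After iteration 3: lo = 3, r = 3, num_found = 0
Loop ends.

Final answer: 0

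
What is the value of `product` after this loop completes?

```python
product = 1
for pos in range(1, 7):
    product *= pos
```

Let's trace through this code step by step.

Initialize: product = 1
Entering loop: for pos in range(1, 7):
After iteration 1: pos = 1, product = 1
After iteration 2: pos = 2, product = 2
After iteration 3: pos = 3, product = 6
After iteration 4: pos = 4, product = 24
After iteration 5: pos = 5, product = 120
After iteration 6: pos = 6, product = 720
Loop ends.

Final answer: 720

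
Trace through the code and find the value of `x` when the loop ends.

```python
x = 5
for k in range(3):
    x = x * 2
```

Let's trace through this code step by step.

Initialize: x = 5
Entering loop: for k in range(3):
After iteration 1: k = 0, x = 10
After iteration 2: k = 1, x = 20
After iteration 3: k = 2, x = 40
Loop ends.

Final answer: 40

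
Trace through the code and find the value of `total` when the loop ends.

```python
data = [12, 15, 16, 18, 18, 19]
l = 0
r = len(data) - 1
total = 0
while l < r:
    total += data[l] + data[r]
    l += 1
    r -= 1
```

Let's trace through this code step by step.

Initialize: data = [12, 15, 16, 18, 18, 19]
Initialize: l = 0
Initialize: r = 5
Initialize: total = 0
Entering loop: while l < r:
After iteration 1: l = 1, r = 4, total = 31
After iteration 2: l = 2, r = 3, total = 64
After iteration 3: l = 3, r = 2, total = 98
Loop ends.

Final answer: 98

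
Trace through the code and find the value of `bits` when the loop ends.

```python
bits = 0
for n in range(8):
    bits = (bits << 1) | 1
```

Let's trace through this code step by step.

Initialize: bits = 0
Entering loop: for n in range(8):
After iteration 1: n = 0, bits = 1
After iteration 2: n = 1, bits = 3
After iteration 3: n = 2, bits = 7
After iteration 4: n = 3, bits = 15
After iteration 5: n = 4, bits = 31
After iteration 6: n = 5, bits = 63
After iteration 7: n = 6, bits = 127
After iteration 8: n = 7, bits = 255
Loop ends.

Final answer: 255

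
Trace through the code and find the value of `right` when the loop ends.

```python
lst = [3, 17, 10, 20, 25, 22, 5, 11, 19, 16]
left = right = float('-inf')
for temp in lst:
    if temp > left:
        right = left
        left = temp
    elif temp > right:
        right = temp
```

Let's trace through this code step by step.

Initialize: lst = [3, 17, 10, 20, 25, 22, 5, 11, 19, 16]
Initialize: left = -inf
Initialize: right = -inf
Entering loop: for temp in lst:
After iteration 1: temp = 3, left = 3, right = -inf
After iteration 2: temp = 17, left = 17, right = 3
After iteration 3: temp = 10, left = 17, right = 10
After iteration 4: temp = 20, left = 20, right = 17
After iteration 5: temp = 25, left = 25, right = 20
After iteration 6: temp = 22, left = 25, right = 22
After iteration 7: temp = 5, left = 25, right = 22
After iteration 8: temp = 11, left = 25, right = 22
After iteration 9: temp = 19, left = 25, right = 22
After iteration 10: temp = 16, left = 25, right = 22
Loop ends.

Final answer: 22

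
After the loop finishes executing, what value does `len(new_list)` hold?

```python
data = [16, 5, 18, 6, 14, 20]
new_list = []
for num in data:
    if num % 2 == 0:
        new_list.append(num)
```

Let's trace through this code step by step.

Initialize: data = [16, 5, 18, 6, 14, 20]
Initialize: new_list = []
Entering loop: for num in data:
After iteration 1: num = 16, new_list = [16]
After iteration 2: num = 5, new_list = [16]
After iteration 3: num = 18, new_list = [16, 18]
After iteration 4: num = 6, new_list = [16, 18, 6]
After iteration 5: num = 14, new_list = [16, 18, 6, 14]
After iteration 6: num = 20, new_list = [16, 18, 6, 14, 20]
Loop ends.
len(new_list) = 5

Final answer: 5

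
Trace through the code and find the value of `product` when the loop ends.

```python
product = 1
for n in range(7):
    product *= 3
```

Let's trace through this code step by step.

Initialize: product = 1
Entering loop: for n in range(7):
After iteration 1: n = 0, product = 3
After iteration 2: n = 1, product = 9
After iteration 3: n = 2, product = 27
After iteration 4: n = 3, product = 81
After iteration 5: n = 4, product = 243
After iteration 6: n = 5, product = 729
After iteration 7: n = 6, product = 2187
Loop ends.

Final answer: 2187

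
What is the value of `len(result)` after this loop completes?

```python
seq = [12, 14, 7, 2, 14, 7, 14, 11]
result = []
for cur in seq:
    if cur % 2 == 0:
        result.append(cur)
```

Let's trace through this code step by step.

Initialize: seq = [12, 14, 7, 2, 14, 7, 14, 11]
Initialize: result = []
Entering loop: for cur in seq:
After iteration 1: cur = 12, result = [12]
After iteration 2: cur = 14, result = [12, 14]
After iteration 3: cur = 7, result = [12, 14]
After iteration 4: cur = 2, result = [12, 14, 2]
After iteration 5: cur = 14, result = [12, 14, 2, 14]
After iteration 6: cur = 7, result = [12, 14, 2, 14]
After iteration 7: cur = 14, result = [12, 14, 2, 14, 14]
After iteration 8: cur = 11, result = [12, 14, 2, 14, 14]
Loop ends.
len(result) = 5

Final answer: 5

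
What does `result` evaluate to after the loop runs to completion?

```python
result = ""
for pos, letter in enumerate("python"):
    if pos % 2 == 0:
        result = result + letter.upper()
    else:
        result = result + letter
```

Let's trace through this code step by step.

Initialize: result = ''
Entering loop: for pos, letter in enumerate("python"):
After iteration 1: pos = 0, letter = 'p', result = 'P'
After iteration 2: pos = 1, letter = 'y', result = 'Py'
After iteration 3: pos = 2, letter = 't', result = 'PyT'
After iteration 4: pos = 3, letter = 'h', result = 'PyTh'
After iteration 5: pos = 4, letter = 'o', result = 'PyThO'
After iteration 6: pos = 5, letter = 'n', result = 'PyThOn'
Loop ends.

Final answer: 'PyThOn'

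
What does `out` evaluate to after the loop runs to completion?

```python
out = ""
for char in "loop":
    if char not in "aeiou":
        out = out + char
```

Let's trace through this code step by step.

Initialize: out = ''
Entering loop: for char in "loop":
After iteration 1: char = 'l', out = 'l'
After iteration 2: char = 'o', out = 'l'
After iteration 3: char = 'o', out = 'l'
After iteration 4: char = 'p', out = 'lp'
Loop ends.

Final answer: 'lp'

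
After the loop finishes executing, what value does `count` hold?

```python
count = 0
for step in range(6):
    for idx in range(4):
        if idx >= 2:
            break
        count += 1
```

Let's trace through this code step by step.

Initialize: count = 0
Entering loop: for step in range(6):
After iteration 1: step = 0, count = 2
After iteration 2: step = 1, count = 4
After iteration 3: step = 2, count = 6
After iteration 4: step = 3, count = 8
After iteration 5: step = 4, count = 10
After iteration 6: step = 5, count = 12
Loop ends.

Final answer: 12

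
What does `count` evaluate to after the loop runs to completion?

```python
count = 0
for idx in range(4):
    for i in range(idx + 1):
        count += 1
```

Let's trace through this code step by step.

Initialize: count = 0
Entering loop: for idx in range(4):
After iteration 1: idx = 0, count = 1, i = 0
After iteration 2: idx = 1, count = 3, i = 1
After iteration 3: idx = 2, count = 6, i = 2
After iteration 4: idx = 3, count = 10, i = 3
Loop ends.

Final answer: 10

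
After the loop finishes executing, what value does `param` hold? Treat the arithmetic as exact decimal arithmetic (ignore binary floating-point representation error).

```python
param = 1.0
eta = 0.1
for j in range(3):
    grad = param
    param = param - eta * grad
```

Let's trace through this code step by step.

Initialize: param = 1.0
Initialize: eta = 0.1
Entering loop: for j in range(3):
After iteration 1: j = 0, param = 0.9, grad = 1.0
After iteration 2: j = 1, param = 0.81, grad = 0.9
After iteration 3: j = 2, param = 0.729, grad = 0.81
Loop ends.

Final answer: 0.729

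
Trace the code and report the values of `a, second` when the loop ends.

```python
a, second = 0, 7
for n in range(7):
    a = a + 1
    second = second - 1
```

Let's trace through this code step by step.

Initialize: a = 0
Initialize: second = 7
Entering loop: for n in range(7):
After iteration 1: n = 0, a = 1, second = 6
After iteration 2: n = 1, a = 2, second = 5
After iteration 3: n = 2, a = 3, second = 4
After iteration 4: n = 3, a = 4, second = 3
After iteration 5: n = 4, a = 5, second = 2
After iteration 6: n = 5, a = 6, second = 1
After iteration 7: n = 6, a = 7, second = 0
Loop ends.

Final answer: 7, 0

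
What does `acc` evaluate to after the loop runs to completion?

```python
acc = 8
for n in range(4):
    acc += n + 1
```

Let's trace through this code step by step.

Initialize: acc = 8
Entering loop: for n in range(4):
After iteration 1: n = 0, acc = 9
After iteration 2: n = 1, acc = 11
After iteration 3: n = 2, acc = 14
After iteration 4: n = 3, acc = 18
Loop ends.

Final answer: 18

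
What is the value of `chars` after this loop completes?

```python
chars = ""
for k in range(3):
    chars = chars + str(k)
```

Let's trace through this code step by step.

Initialize: chars = ''
Entering loop: for k in range(3):
After iteration 1: k = 0, chars = '0'
After iteration 2: k = 1, chars = '01'
After iteration 3: k = 2, chars = '012'
Loop ends.

Final answer: '012'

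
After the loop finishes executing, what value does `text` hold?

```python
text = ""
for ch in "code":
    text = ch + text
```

Let's trace through this code step by step.

Initialize: text = ''
Entering loop: for ch in "code":
After iteration 1: ch = 'c', text = 'c'
After iteration 2: ch = 'o', text = 'oc'
After iteration 3: ch = 'd', text = 'doc'
After iteration 4: ch = 'e', text = 'edoc'
Loop ends.

Final answer: 'edoc'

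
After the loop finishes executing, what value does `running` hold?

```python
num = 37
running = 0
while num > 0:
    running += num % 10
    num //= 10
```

Let's trace through this code step by step.

Initialize: num = 37
Initialize: running = 0
Entering loop: while num > 0:
After iteration 1: num = 3, running = 7
After iteration 2: num = 0, running = 10
Loop ends.

Final answer: 10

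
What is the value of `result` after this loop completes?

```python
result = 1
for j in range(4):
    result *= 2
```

Let's trace through this code step by step.

Initialize: result = 1
Entering loop: for j in range(4):
After iteration 1: j = 0, result = 2
After iteration 2: j = 1, result = 4
After iteration 3: j = 2, result = 8
After iteration 4: j = 3, result = 16
Loop ends.

Final answer: 16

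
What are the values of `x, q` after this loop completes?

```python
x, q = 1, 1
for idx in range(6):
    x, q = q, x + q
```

Let's trace through this code step by step.

Initialize: x = 1
Initialize: q = 1
Entering loop: for idx in range(6):
After iteration 1: idx = 0, x = 1, q = 2
After iteration 2: idx = 1, x = 2, q = 3
After iteration 3: idx = 2, x = 3, q = 5
After iteration 4: idx = 3, x = 5, q = 8
After iteration 5: idx = 4, x = 8, q = 13
After iteration 6: idx = 5, x = 13, q = 21
Loop ends.

Final answer: 13, 21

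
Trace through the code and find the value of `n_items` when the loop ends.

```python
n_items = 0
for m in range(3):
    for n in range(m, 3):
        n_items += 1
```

Let's trace through this code step by step.

Initialize: n_items = 0
Entering loop: for m in range(3):
After iteration 1: m = 0, n_items = 3
After iteration 2: m = 1, n_items = 5
After iteration 3: m = 2, n_items = 6
Loop ends.

Final answer: 6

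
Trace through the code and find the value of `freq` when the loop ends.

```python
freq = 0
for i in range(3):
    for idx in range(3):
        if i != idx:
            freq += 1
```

Let's trace through this code step by step.

Initialize: freq = 0
Entering loop: for i in range(3):
After iteration 1: i = 0, freq = 2
After iteration 2: i = 1, freq = 4
After iteration 3: i = 2, freq = 6
Loop ends.

Final answer: 6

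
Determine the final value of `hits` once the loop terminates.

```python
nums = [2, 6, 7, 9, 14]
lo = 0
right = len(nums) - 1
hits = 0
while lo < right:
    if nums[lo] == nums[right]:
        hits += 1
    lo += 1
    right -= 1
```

Let's trace through this code step by step.

Initialize: nums = [2, 6, 7, 9, 14]
Initialize: lo = 0
Initialize: right = 4
Initialize: hits = 0
Entering loop: while lo < right:
After iteration 1: lo = 1, right = 3, hits = 0
After iteration 2: lo = 2, right = 2, hits = 0
Loop ends.

Final answer: 0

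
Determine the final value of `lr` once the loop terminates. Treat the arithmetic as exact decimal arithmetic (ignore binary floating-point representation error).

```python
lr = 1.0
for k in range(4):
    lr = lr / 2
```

Let's trace through this code step by step.

Initialize: lr = 1.0
Entering loop: for k in range(4):
After iteration 1: k = 0, lr = 0.5
After iteration 2: k = 1, lr = 0.25
After iteration 3: k = 2, lr = 0.125
After iteration 4: k = 3, lr = 0.0625
Loop ends.

Final answer: 0.0625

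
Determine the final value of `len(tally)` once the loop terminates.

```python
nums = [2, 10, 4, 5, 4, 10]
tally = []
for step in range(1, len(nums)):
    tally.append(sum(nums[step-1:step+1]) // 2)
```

Let's trace through this code step by step.

Initialize: nums = [2, 10, 4, 5, 4, 10]
Initialize: tally = []
Entering loop: for step in range(1, len(nums)):
After iteration 1: step = 1, tally = [6]
After iteration 2: step = 2, tally = [6, 7]
After iteration 3: step = 3, tally = [6, 7, 4]
After iteration 4: step = 4, tally = [6, 7, 4, 4]
After iteration 5: step = 5, tally = [6, 7, 4, 4, 7]
Loop ends.
len(tally) = 5

Final answer: 5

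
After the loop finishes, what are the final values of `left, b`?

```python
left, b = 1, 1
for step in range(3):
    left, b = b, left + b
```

Let's trace through this code step by step.

Initialize: left = 1
Initialize: b = 1
Entering loop: for step in range(3):
After iteration 1: step = 0, left = 1, b = 2
After iteration 2: step = 1, left = 2, b = 3
After iteration 3: step = 2, left = 3, b = 5
Loop ends.

Final answer: 3, 5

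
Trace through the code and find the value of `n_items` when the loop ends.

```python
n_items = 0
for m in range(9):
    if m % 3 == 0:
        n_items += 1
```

Let's trace through this code step by step.

Initialize: n_items = 0
Entering loop: for m in range(9):
After iteration 1: m = 0, n_items = 1
After iteration 2: m = 1, n_items = 1
After iteration 3: m = 2, n_items = 1
After iteration 4: m = 3, n_items = 2
After iteration 5: m = 4, n_items = 2
After iteration 6: m = 5, n_items = 2
After iteration 7: m = 6, n_items = 3
After iteration 8: m = 7, n_items = 3
After iteration 9: m = 8, n_items = 3
Loop ends.

Final answer: 3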